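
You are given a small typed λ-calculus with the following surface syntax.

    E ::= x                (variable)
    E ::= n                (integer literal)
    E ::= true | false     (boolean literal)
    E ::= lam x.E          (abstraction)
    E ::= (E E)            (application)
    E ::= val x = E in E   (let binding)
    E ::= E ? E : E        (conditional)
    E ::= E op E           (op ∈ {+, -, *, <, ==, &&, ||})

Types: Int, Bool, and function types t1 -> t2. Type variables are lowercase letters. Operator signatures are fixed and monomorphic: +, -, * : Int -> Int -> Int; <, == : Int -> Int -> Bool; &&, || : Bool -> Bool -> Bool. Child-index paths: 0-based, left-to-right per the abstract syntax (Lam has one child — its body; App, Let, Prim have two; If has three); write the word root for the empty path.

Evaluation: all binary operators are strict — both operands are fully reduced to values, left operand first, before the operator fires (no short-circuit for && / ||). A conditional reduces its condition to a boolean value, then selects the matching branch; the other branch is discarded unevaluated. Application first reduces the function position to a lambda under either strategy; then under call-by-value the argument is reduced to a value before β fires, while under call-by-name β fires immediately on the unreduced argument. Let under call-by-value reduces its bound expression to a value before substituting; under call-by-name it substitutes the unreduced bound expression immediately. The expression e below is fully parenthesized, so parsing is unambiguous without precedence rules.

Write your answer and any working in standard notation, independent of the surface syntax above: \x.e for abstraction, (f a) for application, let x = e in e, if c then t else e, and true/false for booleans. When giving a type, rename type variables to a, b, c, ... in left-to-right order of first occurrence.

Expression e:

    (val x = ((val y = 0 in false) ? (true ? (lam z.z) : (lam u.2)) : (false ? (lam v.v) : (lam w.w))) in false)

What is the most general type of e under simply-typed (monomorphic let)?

Trace:
let y : Int
  unify Bool ~ Bool
  unify Bool ~ Bool
z : a
\z._ : a -> a
\u._ : b -> Int
  unify a -> a ~ b -> Int
  unify a ~ b
  unify b ~ Int
  unify Bool ~ Bool
v : c
\v._ : c -> c
w : d
\w._ : d -> d
  unify c -> c ~ d -> d
  unify c ~ d
  unify d ~ d
  unify Int -> Int ~ d -> d
  unify Int ~ d
  unify Int ~ Int
let x : Int -> Int

Answer: Bool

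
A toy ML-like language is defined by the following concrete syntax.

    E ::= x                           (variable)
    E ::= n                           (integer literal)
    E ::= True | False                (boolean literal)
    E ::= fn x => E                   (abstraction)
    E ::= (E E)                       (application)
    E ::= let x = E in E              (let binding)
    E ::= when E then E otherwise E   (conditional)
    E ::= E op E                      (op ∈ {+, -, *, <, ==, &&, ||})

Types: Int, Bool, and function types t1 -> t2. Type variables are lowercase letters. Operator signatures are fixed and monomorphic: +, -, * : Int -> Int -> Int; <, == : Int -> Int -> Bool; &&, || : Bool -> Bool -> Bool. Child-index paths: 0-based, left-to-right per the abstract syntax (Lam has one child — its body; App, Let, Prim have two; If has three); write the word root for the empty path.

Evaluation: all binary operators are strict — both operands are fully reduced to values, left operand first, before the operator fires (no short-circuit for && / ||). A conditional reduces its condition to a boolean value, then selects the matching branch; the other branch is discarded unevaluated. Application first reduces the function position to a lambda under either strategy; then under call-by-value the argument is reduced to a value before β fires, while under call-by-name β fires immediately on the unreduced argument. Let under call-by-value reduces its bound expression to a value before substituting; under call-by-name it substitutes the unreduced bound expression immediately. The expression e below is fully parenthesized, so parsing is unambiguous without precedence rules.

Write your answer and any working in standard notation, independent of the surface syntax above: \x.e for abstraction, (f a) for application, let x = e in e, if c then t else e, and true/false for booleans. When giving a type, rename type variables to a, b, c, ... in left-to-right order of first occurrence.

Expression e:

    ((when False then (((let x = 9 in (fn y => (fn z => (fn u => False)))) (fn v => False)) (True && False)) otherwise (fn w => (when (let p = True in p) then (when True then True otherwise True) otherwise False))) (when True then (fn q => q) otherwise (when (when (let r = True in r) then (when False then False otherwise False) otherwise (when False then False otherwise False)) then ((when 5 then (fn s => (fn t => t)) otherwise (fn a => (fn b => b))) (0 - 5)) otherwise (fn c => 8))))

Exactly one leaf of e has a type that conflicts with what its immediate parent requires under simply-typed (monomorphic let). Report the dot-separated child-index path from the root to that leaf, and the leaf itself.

Derivation:
  unify Bool ~ Bool
let x : Int
\u._ : c -> Bool
\z._ : b -> c -> Bool
\y._ : a -> b -> c -> Bool
\v._ : d -> Bool
  unify a -> b -> c -> Bool ~ (d -> Bool) -> e
  unify a ~ d -> Bool
  unify b -> c -> Bool ~ e
_ _ : b -> c -> Bool
  unify Bool ~ Bool
  unify Bool ~ Bool
  unify b -> c -> Bool ~ Bool -> f
  unify b ~ Bool
  unify c -> Bool ~ f
_ _ : c -> Bool
let p : Bool
p : Bool
  unify Bool ~ Bool
  unify Bool ~ Bool
  unify Bool ~ Bool
  unify Bool ~ Bool
\w._ : g -> Bool
  unify c -> Bool ~ g -> Bool
  unify c ~ g
  unify Bool ~ Bool
  unify Bool ~ Bool
q : h
\q._ : h -> h
let r : Bool
r : Bool
  unify Bool ~ Bool
  unify Bool ~ Bool
  unify Bool ~ Bool
  unify Bool ~ Bool
  unify Bool ~ Bool
  unify Bool ~ Bool
  unify Bool ~ Bool
  unify Int ~ Bool
  FAIL: mismatch Int ~ Bool

Answer: 1.2.1.0.0 : 5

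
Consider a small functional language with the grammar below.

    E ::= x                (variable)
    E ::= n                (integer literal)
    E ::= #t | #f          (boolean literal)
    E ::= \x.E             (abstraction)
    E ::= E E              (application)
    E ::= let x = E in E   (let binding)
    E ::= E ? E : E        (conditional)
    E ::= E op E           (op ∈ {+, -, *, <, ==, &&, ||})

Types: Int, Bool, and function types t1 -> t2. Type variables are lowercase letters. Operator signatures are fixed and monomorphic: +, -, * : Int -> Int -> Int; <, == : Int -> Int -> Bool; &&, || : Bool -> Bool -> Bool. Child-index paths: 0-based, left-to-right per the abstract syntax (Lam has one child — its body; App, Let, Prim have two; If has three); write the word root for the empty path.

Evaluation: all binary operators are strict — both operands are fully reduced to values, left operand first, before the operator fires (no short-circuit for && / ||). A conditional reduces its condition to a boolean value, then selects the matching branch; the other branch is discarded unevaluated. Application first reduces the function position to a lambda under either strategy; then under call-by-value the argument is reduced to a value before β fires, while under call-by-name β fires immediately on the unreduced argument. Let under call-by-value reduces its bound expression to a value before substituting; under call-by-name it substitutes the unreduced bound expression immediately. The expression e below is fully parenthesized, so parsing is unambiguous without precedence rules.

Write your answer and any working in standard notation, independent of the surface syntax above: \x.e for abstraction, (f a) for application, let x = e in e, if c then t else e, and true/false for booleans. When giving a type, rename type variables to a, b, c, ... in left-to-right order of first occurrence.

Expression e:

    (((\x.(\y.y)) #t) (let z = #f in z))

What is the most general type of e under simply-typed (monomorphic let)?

Trace:
y : b
\y._ : b -> b
\x._ : a -> b -> b
  unify a -> b -> b ~ Bool -> c
  unify a ~ Bool
  unify b -> b ~ c
_ _ : b -> b
let z : Bool
z : Bool
  unify b -> b ~ Bool -> d
  unify b ~ Bool
  unify Bool ~ d
_ _ : Bool

Answer: Bool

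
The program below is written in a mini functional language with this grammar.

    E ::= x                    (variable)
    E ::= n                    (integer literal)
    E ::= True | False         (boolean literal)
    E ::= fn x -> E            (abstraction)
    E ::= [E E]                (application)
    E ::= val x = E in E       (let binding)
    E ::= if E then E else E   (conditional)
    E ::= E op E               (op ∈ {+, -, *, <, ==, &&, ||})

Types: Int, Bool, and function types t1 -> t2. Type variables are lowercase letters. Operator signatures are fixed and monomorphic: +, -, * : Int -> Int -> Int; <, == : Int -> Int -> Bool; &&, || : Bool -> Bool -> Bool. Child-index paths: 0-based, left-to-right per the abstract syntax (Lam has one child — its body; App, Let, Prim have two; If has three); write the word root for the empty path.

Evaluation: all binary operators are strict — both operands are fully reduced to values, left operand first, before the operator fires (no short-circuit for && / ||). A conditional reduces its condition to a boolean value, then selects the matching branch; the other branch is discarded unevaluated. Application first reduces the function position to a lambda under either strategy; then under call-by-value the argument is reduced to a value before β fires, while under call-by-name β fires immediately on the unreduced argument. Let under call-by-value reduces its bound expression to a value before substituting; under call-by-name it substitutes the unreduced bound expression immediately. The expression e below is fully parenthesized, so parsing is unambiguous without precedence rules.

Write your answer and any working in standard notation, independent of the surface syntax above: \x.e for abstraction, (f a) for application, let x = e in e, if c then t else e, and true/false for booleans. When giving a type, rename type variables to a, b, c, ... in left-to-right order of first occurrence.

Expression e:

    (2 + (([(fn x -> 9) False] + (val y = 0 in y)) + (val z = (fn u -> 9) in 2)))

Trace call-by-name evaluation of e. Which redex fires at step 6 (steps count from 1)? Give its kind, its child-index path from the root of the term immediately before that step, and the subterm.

Working:
step 0: (2 + ((((\x.9) false) + (let y = 0 in y)) + (let z = (\u.9) in 2)))
step 1: [beta@1.0.0] (2 + ((9 + (let y = 0 in y)) + (let z = (\u.9) in 2)))
step 2: [let@1.0.1] (2 + ((9 + 0) + (let z = (\u.9) in 2)))
step 3: [delta@1.0] (2 + (9 + (let z = (\u.9) in 2)))
step 4: [let@1.1] (2 + (9 + 2))
step 5: [delta@1] (2 + 11)
step 6: [delta@root] 13

Answer: delta at root : (2 + 11)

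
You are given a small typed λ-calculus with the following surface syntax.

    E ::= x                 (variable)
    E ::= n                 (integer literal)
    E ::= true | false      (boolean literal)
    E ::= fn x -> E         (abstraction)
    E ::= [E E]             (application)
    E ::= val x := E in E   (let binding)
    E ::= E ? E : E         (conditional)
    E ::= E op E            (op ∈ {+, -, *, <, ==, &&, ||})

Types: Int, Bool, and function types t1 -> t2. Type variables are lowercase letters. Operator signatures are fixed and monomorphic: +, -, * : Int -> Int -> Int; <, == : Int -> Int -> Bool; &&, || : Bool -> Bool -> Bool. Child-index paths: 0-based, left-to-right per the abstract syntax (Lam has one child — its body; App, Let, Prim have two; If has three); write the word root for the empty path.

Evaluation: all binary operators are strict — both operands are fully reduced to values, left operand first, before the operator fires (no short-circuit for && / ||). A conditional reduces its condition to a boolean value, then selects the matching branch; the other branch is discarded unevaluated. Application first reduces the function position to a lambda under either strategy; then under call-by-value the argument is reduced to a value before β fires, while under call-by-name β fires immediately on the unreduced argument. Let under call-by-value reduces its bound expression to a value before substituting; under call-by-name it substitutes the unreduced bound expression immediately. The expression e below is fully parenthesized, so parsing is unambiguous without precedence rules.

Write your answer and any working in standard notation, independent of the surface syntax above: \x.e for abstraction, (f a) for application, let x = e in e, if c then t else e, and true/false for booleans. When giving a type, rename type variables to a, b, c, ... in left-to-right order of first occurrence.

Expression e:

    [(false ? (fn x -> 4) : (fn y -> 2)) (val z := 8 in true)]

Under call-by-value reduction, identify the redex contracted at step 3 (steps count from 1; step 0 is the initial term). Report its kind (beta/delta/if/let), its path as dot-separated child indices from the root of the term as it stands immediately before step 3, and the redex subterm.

Answer: beta at root : ((\y.2) true)

Derivation:
step 0: ((if false then (\x.4) else (\y.2)) (let z = 8 in true))
step 1: [if@0] ((\y.2) (let z = 8 in true))
step 2: [let@1] ((\y.2) true)
step 3: [beta@root] 2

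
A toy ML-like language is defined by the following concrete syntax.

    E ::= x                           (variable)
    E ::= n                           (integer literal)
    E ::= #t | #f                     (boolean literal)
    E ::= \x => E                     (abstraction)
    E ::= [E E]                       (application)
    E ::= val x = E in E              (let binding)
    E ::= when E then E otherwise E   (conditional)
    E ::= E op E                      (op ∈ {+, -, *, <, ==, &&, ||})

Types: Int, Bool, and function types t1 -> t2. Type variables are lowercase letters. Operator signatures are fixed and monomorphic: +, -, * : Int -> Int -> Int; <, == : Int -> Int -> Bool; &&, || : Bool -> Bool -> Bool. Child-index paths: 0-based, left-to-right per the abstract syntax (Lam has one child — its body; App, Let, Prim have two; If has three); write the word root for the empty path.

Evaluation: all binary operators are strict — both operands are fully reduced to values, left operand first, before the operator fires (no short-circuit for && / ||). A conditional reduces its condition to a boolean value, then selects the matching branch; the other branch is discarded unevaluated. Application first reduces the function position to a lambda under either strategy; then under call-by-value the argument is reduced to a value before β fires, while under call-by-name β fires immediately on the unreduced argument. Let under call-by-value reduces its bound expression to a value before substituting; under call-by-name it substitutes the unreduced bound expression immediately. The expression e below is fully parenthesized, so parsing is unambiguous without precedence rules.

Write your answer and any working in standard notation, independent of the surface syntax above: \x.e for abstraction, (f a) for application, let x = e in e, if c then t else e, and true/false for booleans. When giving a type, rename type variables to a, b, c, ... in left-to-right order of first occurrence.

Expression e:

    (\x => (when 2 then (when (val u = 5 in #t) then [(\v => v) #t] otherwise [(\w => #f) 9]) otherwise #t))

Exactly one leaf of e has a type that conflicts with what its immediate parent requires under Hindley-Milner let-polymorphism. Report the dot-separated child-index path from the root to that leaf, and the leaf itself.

Answer: 0.0 : 2

Trace:
  unify Int ~ Bool
  FAIL: mismatch Int ~ Bool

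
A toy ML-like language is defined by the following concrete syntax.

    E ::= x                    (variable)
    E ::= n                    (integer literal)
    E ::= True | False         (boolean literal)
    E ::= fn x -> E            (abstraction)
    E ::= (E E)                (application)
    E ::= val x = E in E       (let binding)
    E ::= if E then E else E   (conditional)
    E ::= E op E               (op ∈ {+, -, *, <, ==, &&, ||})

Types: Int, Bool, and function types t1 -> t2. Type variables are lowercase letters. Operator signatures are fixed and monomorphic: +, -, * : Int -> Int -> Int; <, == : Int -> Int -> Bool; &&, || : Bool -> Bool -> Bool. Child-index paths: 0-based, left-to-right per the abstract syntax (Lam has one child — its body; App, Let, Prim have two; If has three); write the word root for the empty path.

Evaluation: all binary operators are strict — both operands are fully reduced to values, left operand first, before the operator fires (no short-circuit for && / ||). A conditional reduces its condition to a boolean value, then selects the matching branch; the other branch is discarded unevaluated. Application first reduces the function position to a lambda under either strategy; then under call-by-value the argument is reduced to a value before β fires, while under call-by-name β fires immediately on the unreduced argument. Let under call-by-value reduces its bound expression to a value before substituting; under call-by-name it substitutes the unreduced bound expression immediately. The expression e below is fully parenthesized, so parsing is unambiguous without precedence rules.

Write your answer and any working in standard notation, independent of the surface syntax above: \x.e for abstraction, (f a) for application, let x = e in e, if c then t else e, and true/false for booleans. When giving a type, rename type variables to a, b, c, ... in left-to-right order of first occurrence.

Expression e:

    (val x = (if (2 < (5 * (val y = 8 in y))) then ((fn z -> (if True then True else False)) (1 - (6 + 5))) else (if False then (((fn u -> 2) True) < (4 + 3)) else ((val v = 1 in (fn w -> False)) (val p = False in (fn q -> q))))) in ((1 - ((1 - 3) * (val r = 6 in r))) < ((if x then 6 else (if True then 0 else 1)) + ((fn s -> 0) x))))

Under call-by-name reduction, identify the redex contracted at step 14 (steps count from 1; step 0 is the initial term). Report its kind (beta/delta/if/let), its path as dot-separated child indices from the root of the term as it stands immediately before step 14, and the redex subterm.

Answer: delta at 1 : (6 + 0)

Trace:
step 0: (let x = (if (2 < (5 * (let y = 8 in y))) then ((\z.(if true then true else false)) (1 - (6 + 5))) else (if false then (((\u.2) true) < (4 + 3)) else ((let v = 1 in (\w.false)) (let p = false in (\q.q))))) in ((1 - ((1 - 3) * (let r = 6 in r))) < ((if x then 6 else (if true then 0 else 1)) + ((\s.0) x))))
step 1: [let@root] ((1 - ((1 - 3) * (let r = 6 in r))) < ((if (if (2 < (5 * (let y = 8 in y))) then ((\z.(if true then true else false)) (1 - (6 + 5))) else (if false then (((\u.2) true) < (4 + 3)) else ((let v = 1 in (\w.false)) (let p = false in (\q.q))))) then 6 else (if true then 0 else 1)) + ((\s.0) (if (2 < (5 * (let y = 8 in y))) then ((\z.(if true then true else false)) (1 - (6 + 5))) else (if false then (((\u.2) true) < (4 + 3)) else ((let v = 1 in (\w.false)) (let p = false in (\q.q))))))))
step 2: [delta@0.1.0] ((1 - (-2 * (let r = 6 in r))) < ((if (if (2 < (5 * (let y = 8 in y))) then ((\z.(if true then true else false)) (1 - (6 + 5))) else (if false then (((\u.2) true) < (4 + 3)) else ((let v = 1 in (\w.false)) (let p = false in (\q.q))))) then 6 else (if true then 0 else 1)) + ((\s.0) (if (2 < (5 * (let y = 8 in y))) then ((\z.(if true then true else false)) (1 - (6 + 5))) else (if false then (((\u.2) true) < (4 + 3)) else ((let v = 1 in (\w.false)) (let p = false in (\q.q))))))))
step 3: [let@0.1.1] ((1 - (-2 * 6)) < ((if (if (2 < (5 * (let y = 8 in y))) then ((\z.(if true then true else false)) (1 - (6 + 5))) else (if false then (((\u.2) true) < (4 + 3)) else ((let v = 1 in (\w.false)) (let p = false in (\q.q))))) then 6 else (if true then 0 else 1)) + ((\s.0) (if (2 < (5 * (let y = 8 in y))) then ((\z.(if true then true else false)) (1 - (6 + 5))) else (if false then (((\u.2) true) < (4 + 3)) else ((let v = 1 in (\w.false)) (let p = false in (\q.q))))))))
step 4: [delta@0.1] ((1 - -12) < ((if (if (2 < (5 * (let y = 8 in y))) then ((\z.(if true then true else false)) (1 - (6 + 5))) else (if false then (((\u.2) true) < (4 + 3)) else ((let v = 1 in (\w.false)) (let p = false in (\q.q))))) then 6 else (if true then 0 else 1)) + ((\s.0) (if (2 < (5 * (let y = 8 in y))) then ((\z.(if true then true else false)) (1 - (6 + 5))) else (if false then (((\u.2) true) < (4 + 3)) else ((let v = 1 in (\w.false)) (let p = false in (\q.q))))))))
step 5: [delta@0] (13 < ((if (if (2 < (5 * (let y = 8 in y))) then ((\z.(if true then true else false)) (1 - (6 + 5))) else (if false then (((\u.2) true) < (4 + 3)) else ((let v = 1 in (\w.false)) (let p = false in (\q.q))))) then 6 else (if true then 0 else 1)) + ((\s.0) (if (2 < (5 * (let y = 8 in y))) then ((\z.(if true then true else false)) (1 - (6 + 5))) else (if false then (((\u.2) true) < (4 + 3)) else ((let v = 1 in (\w.false)) (let p = false in (\q.q))))))))
step 6: [let@1.0.0.0.1.1] (13 < ((if (if (2 < (5 * 8)) then ((\z.(if true then true else false)) (1 - (6 + 5))) else (if false then (((\u.2) true) < (4 + 3)) else ((let v = 1 in (\w.false)) (let p = false in (\q.q))))) then 6 else (if true then 0 else 1)) + ((\s.0) (if (2 < (5 * (let y = 8 in y))) then ((\z.(if true then true else false)) (1 - (6 + 5))) else (if false then (((\u.2) true) < (4 + 3)) else ((let v = 1 in (\w.false)) (let p = false in (\q.q))))))))
step 7: [delta@1.0.0.0.1] (13 < ((if (if (2 < 40) then ((\z.(if true then true else false)) (1 - (6 + 5))) else (if false then (((\u.2) true) < (4 + 3)) else ((let v = 1 in (\w.false)) (let p = false in (\q.q))))) then 6 else (if true then 0 else 1)) + ((\s.0) (if (2 < (5 * (let y = 8 in y))) then ((\z.(if true then true else false)) (1 - (6 + 5))) else (if false then (((\u.2) true) < (4 + 3)) else ((let v = 1 in (\w.false)) (let p = false in (\q.q))))))))
step 8: [delta@1.0.0.0] (13 < ((if (if true then ((\z.(if true then true else false)) (1 - (6 + 5))) else (if false then (((\u.2) true) < (4 + 3)) else ((let v = 1 in (\w.false)) (let p = false in (\q.q))))) then 6 else (if true then 0 else 1)) + ((\s.0) (if (2 < (5 * (let y = 8 in y))) then ((\z.(if true then true else false)) (1 - (6 + 5))) else (if false then (((\u.2) true) < (4 + 3)) else ((let v = 1 in (\w.false)) (let p = false in (\q.q))))))))
step 9: [if@1.0.0] (13 < ((if ((\z.(if true then true else false)) (1 - (6 + 5))) then 6 else (if true then 0 else 1)) + ((\s.0) (if (2 < (5 * (let y = 8 in y))) then ((\z.(if true then true else false)) (1 - (6 + 5))) else (if false then (((\u.2) true) < (4 + 3)) else ((let v = 1 in (\w.false)) (let p = false in (\q.q))))))))
step 10: [beta@1.0.0] (13 < ((if (if true then true else false) then 6 else (if true then 0 else 1)) + ((\s.0) (if (2 < (5 * (let y = 8 in y))) then ((\z.(if true then true else false)) (1 - (6 + 5))) else (if false then (((\u.2) true) < (4 + 3)) else ((let v = 1 in (\w.false)) (let p = false in (\q.q))))))))
step 11: [if@1.0.0] (13 < ((if true then 6 else (if true then 0 else 1)) + ((\s.0) (if (2 < (5 * (let y = 8 in y))) then ((\z.(if true then true else false)) (1 - (6 + 5))) else (if false then (((\u.2) true) < (4 + 3)) else ((let v = 1 in (\w.false)) (let p = false in (\q.q))))))))
step 12: [if@1.0] (13 < (6 + ((\s.0) (if (2 < (5 * (let y = 8 in y))) then ((\z.(if true then true else false)) (1 - (6 + 5))) else (if false then (((\u.2) true) < (4 + 3)) else ((let v = 1 in (\w.false)) (let p = false in (\q.q))))))))
step 13: [beta@1.1] (13 < (6 + 0))
step 14: [delta@1] (13 < 6)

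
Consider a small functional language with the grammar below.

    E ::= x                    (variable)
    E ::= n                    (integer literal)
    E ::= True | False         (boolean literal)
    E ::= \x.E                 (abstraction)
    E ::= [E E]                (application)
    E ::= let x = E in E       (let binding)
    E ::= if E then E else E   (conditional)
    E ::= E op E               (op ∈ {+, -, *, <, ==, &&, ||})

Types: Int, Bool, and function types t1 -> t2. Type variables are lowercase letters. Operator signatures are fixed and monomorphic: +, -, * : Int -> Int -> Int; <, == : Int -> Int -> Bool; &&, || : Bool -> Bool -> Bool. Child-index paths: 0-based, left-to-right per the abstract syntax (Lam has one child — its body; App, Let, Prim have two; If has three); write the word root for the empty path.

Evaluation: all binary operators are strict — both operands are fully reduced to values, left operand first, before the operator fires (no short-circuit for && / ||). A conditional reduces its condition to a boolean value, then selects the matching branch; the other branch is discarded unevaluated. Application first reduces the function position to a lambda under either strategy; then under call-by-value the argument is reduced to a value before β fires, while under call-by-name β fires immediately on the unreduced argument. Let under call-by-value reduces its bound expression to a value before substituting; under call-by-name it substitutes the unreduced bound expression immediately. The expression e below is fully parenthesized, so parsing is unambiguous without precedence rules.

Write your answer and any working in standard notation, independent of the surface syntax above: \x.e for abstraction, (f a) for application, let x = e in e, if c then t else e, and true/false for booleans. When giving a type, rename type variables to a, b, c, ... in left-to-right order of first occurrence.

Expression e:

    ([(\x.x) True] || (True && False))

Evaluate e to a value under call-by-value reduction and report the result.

Answer: true

Working:
step 0: (((\x.x) true) || (true && false))
step 1: [beta@0] (true || (true && false))
step 2: [delta@1] (true || false)
step 3: [delta@root] true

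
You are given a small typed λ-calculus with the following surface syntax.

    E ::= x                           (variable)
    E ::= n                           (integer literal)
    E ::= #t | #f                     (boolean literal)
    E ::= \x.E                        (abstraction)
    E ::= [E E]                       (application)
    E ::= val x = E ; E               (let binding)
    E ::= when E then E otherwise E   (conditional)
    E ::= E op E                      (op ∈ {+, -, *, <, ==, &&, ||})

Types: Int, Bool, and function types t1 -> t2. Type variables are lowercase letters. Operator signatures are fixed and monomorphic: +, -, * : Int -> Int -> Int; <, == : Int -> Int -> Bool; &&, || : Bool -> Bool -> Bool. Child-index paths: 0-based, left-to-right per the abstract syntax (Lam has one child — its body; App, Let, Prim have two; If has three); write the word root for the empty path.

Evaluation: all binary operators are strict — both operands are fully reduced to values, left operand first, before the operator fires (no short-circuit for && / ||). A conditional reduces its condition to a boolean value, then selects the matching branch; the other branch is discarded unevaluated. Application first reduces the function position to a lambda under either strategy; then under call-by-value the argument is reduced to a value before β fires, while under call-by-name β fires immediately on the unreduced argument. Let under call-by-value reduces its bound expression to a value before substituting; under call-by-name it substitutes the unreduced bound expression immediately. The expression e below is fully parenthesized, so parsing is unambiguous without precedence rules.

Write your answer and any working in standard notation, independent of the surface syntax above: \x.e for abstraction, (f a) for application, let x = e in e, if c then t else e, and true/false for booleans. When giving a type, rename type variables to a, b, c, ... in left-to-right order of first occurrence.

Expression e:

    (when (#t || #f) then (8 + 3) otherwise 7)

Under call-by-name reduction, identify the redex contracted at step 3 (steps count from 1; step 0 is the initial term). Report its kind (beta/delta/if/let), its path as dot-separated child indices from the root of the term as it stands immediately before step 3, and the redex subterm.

Working:
step 0: (if (true || false) then (8 + 3) else 7)
step 1: [delta@0] (if true then (8 + 3) else 7)
step 2: [if@root] (8 + 3)
step 3: [delta@root] 11

Answer: delta at root : (8 + 3)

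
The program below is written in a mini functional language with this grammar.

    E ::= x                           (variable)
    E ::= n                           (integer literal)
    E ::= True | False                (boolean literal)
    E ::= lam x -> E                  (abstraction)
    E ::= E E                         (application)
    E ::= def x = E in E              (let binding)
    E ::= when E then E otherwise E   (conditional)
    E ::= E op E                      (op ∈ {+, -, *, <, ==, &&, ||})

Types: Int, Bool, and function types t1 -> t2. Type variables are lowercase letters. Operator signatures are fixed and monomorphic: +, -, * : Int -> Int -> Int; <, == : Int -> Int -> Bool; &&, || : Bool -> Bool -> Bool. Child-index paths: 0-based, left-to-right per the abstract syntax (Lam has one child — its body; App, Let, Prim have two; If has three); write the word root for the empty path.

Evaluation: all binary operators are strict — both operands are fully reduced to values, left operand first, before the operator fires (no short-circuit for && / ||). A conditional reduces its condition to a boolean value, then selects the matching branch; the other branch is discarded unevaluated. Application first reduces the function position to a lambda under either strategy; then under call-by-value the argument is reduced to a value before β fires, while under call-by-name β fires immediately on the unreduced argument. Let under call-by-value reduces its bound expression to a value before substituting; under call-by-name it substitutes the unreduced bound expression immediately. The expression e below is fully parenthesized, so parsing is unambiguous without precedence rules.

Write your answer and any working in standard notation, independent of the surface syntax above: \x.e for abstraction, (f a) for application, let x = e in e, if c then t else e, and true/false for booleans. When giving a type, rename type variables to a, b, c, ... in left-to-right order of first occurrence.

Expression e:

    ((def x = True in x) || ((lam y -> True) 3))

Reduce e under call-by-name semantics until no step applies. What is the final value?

Trace:
step 0: ((let x = true in x) || ((\y.true) 3))
step 1: [let@0] (true || ((\y.true) 3))
step 2: [beta@1] (true || true)
step 3: [delta@root] true

Answer: true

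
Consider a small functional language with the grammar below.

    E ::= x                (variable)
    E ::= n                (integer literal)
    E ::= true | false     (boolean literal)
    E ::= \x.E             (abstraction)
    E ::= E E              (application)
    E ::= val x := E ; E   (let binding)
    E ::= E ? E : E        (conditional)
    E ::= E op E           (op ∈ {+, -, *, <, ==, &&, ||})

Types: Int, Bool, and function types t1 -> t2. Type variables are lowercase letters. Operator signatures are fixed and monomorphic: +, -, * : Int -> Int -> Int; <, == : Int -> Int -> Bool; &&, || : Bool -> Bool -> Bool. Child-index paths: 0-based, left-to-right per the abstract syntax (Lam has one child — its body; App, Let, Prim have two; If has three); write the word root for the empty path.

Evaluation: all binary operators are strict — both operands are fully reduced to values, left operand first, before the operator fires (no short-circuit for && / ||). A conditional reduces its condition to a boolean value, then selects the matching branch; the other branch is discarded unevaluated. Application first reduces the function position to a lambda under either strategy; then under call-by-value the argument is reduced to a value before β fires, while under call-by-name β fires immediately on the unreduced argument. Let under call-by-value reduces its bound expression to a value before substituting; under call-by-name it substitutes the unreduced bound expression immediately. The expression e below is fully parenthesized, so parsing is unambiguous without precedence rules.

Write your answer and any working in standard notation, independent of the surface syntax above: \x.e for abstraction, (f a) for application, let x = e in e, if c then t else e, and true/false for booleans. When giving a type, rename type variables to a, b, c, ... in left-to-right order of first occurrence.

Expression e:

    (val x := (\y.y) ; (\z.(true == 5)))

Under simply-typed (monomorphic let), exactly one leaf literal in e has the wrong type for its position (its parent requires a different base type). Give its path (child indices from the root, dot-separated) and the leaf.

Derivation:
y : a
\y._ : a -> a
let x : a -> a
  unify Bool ~ Int
  FAIL: mismatch Bool ~ Int

Answer: 1.0.0 : true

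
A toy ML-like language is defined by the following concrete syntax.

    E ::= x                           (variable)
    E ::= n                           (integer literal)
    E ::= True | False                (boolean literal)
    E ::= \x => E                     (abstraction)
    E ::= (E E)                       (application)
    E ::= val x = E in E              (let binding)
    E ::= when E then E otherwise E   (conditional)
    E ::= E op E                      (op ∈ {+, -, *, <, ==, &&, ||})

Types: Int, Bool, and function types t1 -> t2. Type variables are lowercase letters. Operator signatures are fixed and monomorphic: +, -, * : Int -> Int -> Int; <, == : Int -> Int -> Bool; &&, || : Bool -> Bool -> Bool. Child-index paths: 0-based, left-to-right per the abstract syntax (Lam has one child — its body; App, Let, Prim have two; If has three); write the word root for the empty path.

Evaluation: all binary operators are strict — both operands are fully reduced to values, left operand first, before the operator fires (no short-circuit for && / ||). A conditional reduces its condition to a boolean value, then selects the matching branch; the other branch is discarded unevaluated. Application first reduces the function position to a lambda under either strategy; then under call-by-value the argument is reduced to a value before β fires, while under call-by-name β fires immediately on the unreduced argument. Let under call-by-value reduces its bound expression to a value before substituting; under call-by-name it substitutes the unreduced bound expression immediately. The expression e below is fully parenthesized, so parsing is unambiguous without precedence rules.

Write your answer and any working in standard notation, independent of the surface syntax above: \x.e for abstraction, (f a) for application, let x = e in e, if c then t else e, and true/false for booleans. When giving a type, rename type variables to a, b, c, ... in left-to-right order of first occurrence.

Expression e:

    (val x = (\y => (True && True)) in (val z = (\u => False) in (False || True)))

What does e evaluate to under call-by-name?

Answer: true

Working:
step 0: (let x = (\y.(true && true)) in (let z = (\u.false) in (false || true)))
step 1: [let@root] (let z = (\u.false) in (false || true))
step 2: [let@root] (false || true)
step 3: [delta@root] true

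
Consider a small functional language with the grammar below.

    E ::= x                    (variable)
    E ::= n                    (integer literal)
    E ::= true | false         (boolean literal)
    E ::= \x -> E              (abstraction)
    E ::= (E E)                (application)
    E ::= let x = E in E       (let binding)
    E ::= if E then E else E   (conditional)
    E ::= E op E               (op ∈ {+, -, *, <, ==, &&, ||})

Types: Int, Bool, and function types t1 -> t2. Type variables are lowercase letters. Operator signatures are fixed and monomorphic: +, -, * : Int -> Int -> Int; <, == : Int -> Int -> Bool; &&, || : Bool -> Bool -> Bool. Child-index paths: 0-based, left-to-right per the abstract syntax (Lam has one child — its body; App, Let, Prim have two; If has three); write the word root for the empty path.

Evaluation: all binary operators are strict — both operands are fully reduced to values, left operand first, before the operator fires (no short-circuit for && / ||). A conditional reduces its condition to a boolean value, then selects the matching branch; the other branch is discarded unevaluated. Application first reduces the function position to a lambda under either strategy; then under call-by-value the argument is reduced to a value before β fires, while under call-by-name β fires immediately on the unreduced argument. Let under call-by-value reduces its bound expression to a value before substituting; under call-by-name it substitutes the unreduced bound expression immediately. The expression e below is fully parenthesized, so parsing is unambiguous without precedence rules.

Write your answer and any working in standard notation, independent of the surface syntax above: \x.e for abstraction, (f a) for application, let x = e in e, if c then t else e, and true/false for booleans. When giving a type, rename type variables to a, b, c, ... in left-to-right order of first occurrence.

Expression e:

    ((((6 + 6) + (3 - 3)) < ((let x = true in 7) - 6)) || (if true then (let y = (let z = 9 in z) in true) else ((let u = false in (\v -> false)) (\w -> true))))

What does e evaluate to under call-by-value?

Answer: true

Trace:
step 0: ((((6 + 6) + (3 - 3)) < ((let x = true in 7) - 6)) || (if true then (let y = (let z = 9 in z) in true) else ((let u = false in (\v.false)) (\w.true))))
step 1: [delta@0.0.0] (((12 + (3 - 3)) < ((let x = true in 7) - 6)) || (if true then (let y = (let z = 9 in z) in true) else ((let u = false in (\v.false)) (\w.true))))
step 2: [delta@0.0.1] (((12 + 0) < ((let x = true in 7) - 6)) || (if true then (let y = (let z = 9 in z) in true) else ((let u = false in (\v.false)) (\w.true))))
step 3: [delta@0.0] ((12 < ((let x = true in 7) - 6)) || (if true then (let y = (let z = 9 in z) in true) else ((let u = false in (\v.false)) (\w.true))))
step 4: [let@0.1.0] ((12 < (7 - 6)) || (if true then (let y = (let z = 9 in z) in true) else ((let u = false in (\v.false)) (\w.true))))
step 5: [delta@0.1] ((12 < 1) || (if true then (let y = (let z = 9 in z) in true) else ((let u = false in (\v.false)) (\w.true))))
step 6: [delta@0] (false || (if true then (let y = (let z = 9 in z) in true) else ((let u = false in (\v.false)) (\w.true))))
step 7: [if@1] (false || (let y = (let z = 9 in z) in true))
step 8: [let@1.0] (false || (let y = 9 in true))
step 9: [let@1] (false || true)
step 10: [delta@root] true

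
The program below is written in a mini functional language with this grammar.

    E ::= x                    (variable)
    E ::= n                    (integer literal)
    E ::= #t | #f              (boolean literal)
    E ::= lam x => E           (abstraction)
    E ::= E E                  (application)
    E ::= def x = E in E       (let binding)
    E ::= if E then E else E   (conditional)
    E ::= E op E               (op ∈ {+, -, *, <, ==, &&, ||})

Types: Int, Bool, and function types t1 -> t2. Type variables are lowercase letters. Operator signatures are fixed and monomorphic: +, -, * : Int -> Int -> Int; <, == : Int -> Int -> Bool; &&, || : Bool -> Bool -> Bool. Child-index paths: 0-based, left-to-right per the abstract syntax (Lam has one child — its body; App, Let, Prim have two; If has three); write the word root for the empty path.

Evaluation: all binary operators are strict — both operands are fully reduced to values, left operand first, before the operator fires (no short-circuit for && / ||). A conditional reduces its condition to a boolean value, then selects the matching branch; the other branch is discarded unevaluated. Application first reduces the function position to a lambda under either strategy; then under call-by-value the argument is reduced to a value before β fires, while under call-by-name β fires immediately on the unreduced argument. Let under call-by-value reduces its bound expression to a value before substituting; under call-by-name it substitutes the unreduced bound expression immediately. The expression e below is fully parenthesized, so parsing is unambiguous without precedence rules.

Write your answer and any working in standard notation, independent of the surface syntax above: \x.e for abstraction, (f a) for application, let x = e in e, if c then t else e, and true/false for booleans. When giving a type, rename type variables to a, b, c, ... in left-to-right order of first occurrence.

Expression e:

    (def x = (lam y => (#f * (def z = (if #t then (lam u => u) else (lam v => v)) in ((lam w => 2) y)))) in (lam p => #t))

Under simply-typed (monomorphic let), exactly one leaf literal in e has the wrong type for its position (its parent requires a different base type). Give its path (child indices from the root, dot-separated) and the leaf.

Answer: 0.0.0 : false

Derivation:
  unify Bool ~ Int
  FAIL: mismatch Bool ~ Int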